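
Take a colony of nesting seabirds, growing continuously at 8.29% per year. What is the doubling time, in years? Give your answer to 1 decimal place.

doubling time = ln(2) / |r| = 0.69315 / 0.0829

doubling time ≈ 8.4 years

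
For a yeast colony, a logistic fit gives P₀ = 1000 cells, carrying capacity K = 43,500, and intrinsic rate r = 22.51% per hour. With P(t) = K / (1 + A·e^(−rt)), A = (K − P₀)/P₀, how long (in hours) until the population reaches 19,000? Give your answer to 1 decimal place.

A = (43500 − 1000)/1000 = 42.5
19000 = 43500/(1 + 42.5·e^(−0.2251t)) → 1 + 42.5·e^(−0.2251t) = 2.28947
e^(−0.2251t) = 0.030341 → t = ln(32.95918)/0.2251 = 3.49527/0.2251

t ≈ 15.5 hours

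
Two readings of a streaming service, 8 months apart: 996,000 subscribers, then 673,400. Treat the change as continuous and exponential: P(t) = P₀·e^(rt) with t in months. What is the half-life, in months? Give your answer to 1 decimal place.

r = ln(673400/996000) / 8 = ln(0.6761) / 8 ≈ -0.048926 per month
half-life = ln 2 / |r| = 0.69315 / 0.048926

half-life ≈ 14.2 months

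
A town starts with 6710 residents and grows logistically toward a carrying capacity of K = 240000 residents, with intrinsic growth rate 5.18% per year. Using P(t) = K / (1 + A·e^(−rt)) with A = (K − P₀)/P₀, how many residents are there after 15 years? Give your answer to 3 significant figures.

≈ 14,100 residents

A = (240000 − 6710)/6710 = 34.76751
P(15) = 240000 / (1 + 34.76751·e^(−0.0518·15)) = 240000 / (1 + 34.76751·0.459783)
= 240000 / 16.98552 ≈ 14129.68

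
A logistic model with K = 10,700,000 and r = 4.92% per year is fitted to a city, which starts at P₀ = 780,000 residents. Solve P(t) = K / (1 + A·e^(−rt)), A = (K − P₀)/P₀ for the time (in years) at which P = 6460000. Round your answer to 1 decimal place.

A = (10700000 − 780000)/780000 = 12.71795
6460000 = 10700000/(1 + 12.71795·e^(−0.0492t)) → 1 + 12.71795·e^(−0.0492t) = 1.65635
e^(−0.0492t) = 0.051608 → t = ln(19.37687)/0.0492 = 2.96408/0.0492

t ≈ 60.2 years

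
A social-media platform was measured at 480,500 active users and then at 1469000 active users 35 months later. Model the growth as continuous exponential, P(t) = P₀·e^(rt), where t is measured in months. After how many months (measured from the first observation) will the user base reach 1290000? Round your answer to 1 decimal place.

r = ln(1469000/480500) / 35 ≈ 0.031929 per month
t = ln(1290000/480500) / r = 0.98757 / 0.031929 ≈ 30.93

t ≈ 30.9 months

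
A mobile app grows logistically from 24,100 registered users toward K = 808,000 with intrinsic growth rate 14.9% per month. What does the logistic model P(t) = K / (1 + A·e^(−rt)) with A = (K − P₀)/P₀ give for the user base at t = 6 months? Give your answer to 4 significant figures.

A = (808000 − 24100)/24100 = 32.52697
P(6) = 808000 / (1 + 32.52697·e^(−0.149·6)) = 808000 / (1 + 32.52697·0.409016)
= 808000 / 14.30406 ≈ 56487.44

≈ 56,490 registered users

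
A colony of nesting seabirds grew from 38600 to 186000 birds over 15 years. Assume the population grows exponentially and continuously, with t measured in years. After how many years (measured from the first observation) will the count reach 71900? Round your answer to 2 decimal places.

t ≈ 5.93 years

r = ln(186000/38600) / 15 ≈ 0.104833 per year
t = ln(71900/38600) / r = 0.62202 / 0.104833 ≈ 5.933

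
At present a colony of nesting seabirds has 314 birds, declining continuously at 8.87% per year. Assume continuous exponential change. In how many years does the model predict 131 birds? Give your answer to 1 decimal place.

131 = 314 · e^(-0.0887·t)
t = ln(131/314) / -0.0887 = ln(0.4172) / -0.0887 = -0.8742 / -0.0887

t ≈ 9.9 years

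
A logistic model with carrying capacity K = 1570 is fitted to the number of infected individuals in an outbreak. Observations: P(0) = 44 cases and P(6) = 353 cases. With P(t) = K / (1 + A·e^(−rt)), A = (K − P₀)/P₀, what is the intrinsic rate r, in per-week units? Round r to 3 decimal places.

A = (1570 − 44)/44 = 34.68182
353 = 1570/(1 + 34.68182·e^(−r·6)) → e^(−6r) = (4.44759 − 1)/34.68182 = 0.099406
r = −ln(0.099406)/6 = 2.30854/6

r ≈ 0.385 per week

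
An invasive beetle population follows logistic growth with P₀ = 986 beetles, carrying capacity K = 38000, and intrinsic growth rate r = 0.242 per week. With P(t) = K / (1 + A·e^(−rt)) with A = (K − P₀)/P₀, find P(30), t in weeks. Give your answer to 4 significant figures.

A = (38000 − 986)/986 = 37.53955
P(30) = 38000 / (1 + 37.53955·e^(−0.242·30)) = 38000 / (1 + 37.53955·0.000703)
= 38000 / 1.02639 ≈ 37022.81

≈ 37,020 beetles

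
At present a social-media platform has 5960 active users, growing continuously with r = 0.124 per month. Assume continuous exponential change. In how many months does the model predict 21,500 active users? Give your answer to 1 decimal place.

21500 = 5960 · e^(0.124·t)
t = ln(21500/5960) / 0.124 = ln(3.60738) / 0.124 = 1.28298 / 0.124

t ≈ 10.3 months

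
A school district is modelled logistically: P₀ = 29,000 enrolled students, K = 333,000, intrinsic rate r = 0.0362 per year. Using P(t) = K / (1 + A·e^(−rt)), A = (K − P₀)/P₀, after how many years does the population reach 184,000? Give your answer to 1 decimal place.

t ≈ 70.7 years

A = (333000 − 29000)/29000 = 10.48276
184000 = 333000/(1 + 10.48276·e^(−0.0362t)) → 1 + 10.48276·e^(−0.0362t) = 1.80978
e^(−0.0362t) = 0.077249 → t = ln(12.94515)/0.0362 = 2.56072/0.0362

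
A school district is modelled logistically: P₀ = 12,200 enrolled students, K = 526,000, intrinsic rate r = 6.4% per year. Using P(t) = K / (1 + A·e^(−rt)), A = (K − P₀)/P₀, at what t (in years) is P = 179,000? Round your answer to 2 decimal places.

t ≈ 48.10 years

A = (526000 − 12200)/12200 = 42.11475
179000 = 526000/(1 + 42.11475·e^(−0.064t)) → 1 + 42.11475·e^(−0.064t) = 2.93855
e^(−0.064t) = 0.04603 → t = ln(21.7249)/0.064 = 3.07846/0.064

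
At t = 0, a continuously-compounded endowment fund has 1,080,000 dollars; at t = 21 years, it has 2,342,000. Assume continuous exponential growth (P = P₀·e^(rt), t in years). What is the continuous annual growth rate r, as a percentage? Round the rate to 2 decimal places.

2342000 = 1080000 · e^(r·21)
e^(21r) = 2342000/1080000 = 2.16852
r = ln(2.16852) / 21 = 0.77404 / 21

r ≈ 3.69% per year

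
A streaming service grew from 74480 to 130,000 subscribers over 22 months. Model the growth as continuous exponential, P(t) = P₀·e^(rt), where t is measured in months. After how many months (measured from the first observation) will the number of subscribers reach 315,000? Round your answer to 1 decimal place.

t ≈ 57.0 months

r = ln(130000/74480) / 22 ≈ 0.025318 per month
t = ln(315000/74480) / r = 1.44204 / 0.025318 ≈ 56.956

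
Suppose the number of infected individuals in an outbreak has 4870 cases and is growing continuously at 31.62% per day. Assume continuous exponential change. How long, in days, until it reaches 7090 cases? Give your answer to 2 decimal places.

t ≈ 1.19 days

7090 = 4870 · e^(0.3162·t)
t = ln(7090/4870) / 0.3162 = ln(1.45585) / 0.3162 = 0.37559 / 0.3162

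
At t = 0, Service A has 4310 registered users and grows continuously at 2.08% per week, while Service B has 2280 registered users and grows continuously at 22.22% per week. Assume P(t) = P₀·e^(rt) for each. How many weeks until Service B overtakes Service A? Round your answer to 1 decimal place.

t ≈ 3.2 weeks

4310·e^(0.0208t) = 2280·e^(0.2222t)
4310/2280 = e^((0.2222 − 0.0208)t) → ln(1.89035) = 0.2014·t
t = 0.63676 / 0.2014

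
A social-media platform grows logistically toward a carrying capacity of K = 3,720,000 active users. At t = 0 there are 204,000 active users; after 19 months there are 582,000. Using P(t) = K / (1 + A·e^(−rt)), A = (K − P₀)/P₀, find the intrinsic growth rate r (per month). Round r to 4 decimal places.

r ≈ 0.0612 per month

A = (3720000 − 204000)/204000 = 17.23529
582000 = 3720000/(1 + 17.23529·e^(−r·19)) → e^(−19r) = (6.39175 − 1)/17.23529 = 0.312832
r = −ln(0.312832)/19 = 1.16209/19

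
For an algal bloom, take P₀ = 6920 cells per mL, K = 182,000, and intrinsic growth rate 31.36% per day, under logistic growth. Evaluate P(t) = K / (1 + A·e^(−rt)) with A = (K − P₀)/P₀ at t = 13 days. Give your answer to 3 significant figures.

A = (182000 − 6920)/6920 = 25.30058
P(13) = 182000 / (1 + 25.30058·e^(−0.3136·13)) = 182000 / (1 + 25.30058·0.016962)
= 182000 / 1.42914 ≈ 127349.34

≈ 127,000 cells per mL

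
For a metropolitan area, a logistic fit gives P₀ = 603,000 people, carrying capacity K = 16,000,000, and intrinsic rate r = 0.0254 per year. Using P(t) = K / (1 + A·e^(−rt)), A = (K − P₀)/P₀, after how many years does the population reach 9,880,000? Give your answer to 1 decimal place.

t ≈ 146.4 years

A = (16000000 − 603000)/603000 = 25.534
9880000 = 16000000/(1 + 25.534·e^(−0.0254t)) → 1 + 25.534·e^(−0.0254t) = 1.61943
e^(−0.0254t) = 0.024259 → t = ln(41.22155)/0.0254 = 3.71896/0.0254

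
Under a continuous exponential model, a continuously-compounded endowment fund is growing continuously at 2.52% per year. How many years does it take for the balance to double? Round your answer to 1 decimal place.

doubling time = ln(2) / |r| = 0.69315 / 0.0252

doubling time ≈ 27.5 years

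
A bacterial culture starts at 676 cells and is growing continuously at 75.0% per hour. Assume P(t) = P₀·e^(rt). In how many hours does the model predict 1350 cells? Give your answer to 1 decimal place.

t ≈ 0.9 hours

1350 = 676 · e^(0.75·t)
t = ln(1350/676) / 0.75 = ln(1.99704) / 0.75 = 0.69167 / 0.75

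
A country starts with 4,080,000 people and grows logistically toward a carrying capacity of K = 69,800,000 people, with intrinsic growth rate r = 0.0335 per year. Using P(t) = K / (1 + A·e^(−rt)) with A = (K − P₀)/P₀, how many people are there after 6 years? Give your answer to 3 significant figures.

A = (69800000 − 4080000)/4080000 = 16.10784
P(6) = 69800000 / (1 + 16.10784·e^(−0.0335·6)) = 69800000 / (1 + 16.10784·0.817912)
= 69800000 / 14.17481 ≈ 4924229.95

≈ 4,920,000 people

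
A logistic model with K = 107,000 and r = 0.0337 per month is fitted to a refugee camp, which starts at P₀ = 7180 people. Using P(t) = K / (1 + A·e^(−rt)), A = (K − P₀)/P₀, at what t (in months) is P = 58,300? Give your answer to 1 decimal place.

t ≈ 83.4 months

A = (107000 − 7180)/7180 = 13.90251
58300 = 107000/(1 + 13.90251·e^(−0.0337t)) → 1 + 13.90251·e^(−0.0337t) = 1.83533
e^(−0.0337t) = 0.060085 → t = ln(16.64304)/0.0337 = 2.81199/0.0337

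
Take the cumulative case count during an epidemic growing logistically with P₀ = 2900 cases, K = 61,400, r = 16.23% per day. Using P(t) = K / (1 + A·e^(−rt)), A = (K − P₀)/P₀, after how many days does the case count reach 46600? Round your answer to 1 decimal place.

t ≈ 25.6 days

A = (61400 − 2900)/2900 = 20.17241
46600 = 61400/(1 + 20.17241·e^(−0.1623t)) → 1 + 20.17241·e^(−0.1623t) = 1.3176
e^(−0.1623t) = 0.015744 → t = ln(63.51584)/0.1623 = 4.15129/0.1623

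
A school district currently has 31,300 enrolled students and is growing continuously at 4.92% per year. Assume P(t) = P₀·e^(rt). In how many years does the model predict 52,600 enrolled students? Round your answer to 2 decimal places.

52600 = 31300 · e^(0.0492·t)
t = ln(52600/31300) / 0.0492 = ln(1.68051) / 0.0492 = 0.5191 / 0.0492

t ≈ 10.55 years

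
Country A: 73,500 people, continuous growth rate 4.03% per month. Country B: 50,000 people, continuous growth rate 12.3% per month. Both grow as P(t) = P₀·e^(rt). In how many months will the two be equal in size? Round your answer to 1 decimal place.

t ≈ 4.7 months

73500·e^(0.0403t) = 50000·e^(0.123t)
73500/50000 = e^((0.123 − 0.0403)t) → ln(1.47) = 0.0827·t
t = 0.38526 / 0.0827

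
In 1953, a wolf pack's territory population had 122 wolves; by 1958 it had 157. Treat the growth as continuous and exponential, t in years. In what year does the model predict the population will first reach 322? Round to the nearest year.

r = ln(157/122) / 5 = 0.25222/5 ≈ 0.050445 per year
t = ln(322/122) / r = 0.97053/0.050445 ≈ 19.24 years after 1953

year 1972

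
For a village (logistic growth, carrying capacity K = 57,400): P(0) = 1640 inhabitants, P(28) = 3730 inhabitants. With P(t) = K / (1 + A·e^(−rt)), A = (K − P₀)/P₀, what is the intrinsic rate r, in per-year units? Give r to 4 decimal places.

r ≈ 0.0307 per year

A = (57400 − 1640)/1640 = 34
3730 = 57400/(1 + 34·e^(−r·28)) → e^(−28r) = (15.38874 − 1)/34 = 0.423198
r = −ln(0.423198)/28 = 0.85991/28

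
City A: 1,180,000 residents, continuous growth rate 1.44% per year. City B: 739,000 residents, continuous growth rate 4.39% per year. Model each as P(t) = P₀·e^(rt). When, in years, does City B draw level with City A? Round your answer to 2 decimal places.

t ≈ 15.86 years

1180000·e^(0.0144t) = 739000·e^(0.0439t)
1180000/739000 = e^((0.0439 − 0.0144)t) → ln(1.59675) = 0.0295·t
t = 0.46797 / 0.0295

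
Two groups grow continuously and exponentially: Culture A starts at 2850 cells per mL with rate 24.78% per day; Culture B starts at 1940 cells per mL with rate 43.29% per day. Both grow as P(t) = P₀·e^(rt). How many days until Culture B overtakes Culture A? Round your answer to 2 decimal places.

t ≈ 2.08 days

2850·e^(0.2478t) = 1940·e^(0.4329t)
2850/1940 = e^((0.4329 − 0.2478)t) → ln(1.46907) = 0.1851·t
t = 0.38463 / 0.1851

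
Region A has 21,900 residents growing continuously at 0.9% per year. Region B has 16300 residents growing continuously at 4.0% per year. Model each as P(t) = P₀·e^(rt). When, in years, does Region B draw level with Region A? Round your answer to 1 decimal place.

21900·e^(0.009t) = 16300·e^(0.04t)
21900/16300 = e^((0.04 − 0.009)t) → ln(1.34356) = 0.031·t
t = 0.29532 / 0.031

t ≈ 9.5 years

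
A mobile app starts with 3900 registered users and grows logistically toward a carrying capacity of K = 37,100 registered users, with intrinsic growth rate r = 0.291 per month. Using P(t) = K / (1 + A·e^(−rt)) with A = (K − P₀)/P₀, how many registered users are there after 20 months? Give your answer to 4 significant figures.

≈ 36,190 registered users

A = (37100 − 3900)/3900 = 8.51282
P(20) = 37100 / (1 + 8.51282·e^(−0.291·20)) = 37100 / (1 + 8.51282·0.002968)
= 37100 / 1.02526 ≈ 36185.85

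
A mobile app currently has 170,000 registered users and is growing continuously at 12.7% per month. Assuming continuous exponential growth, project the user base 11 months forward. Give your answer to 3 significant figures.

P(11) = 170000 · e^(0.127·11) = 170000 · e^(1.397)
= 170000 · 4.04305 ≈ 687318.94

≈ 687,000 registered users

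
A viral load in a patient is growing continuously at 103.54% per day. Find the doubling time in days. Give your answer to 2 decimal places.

doubling time ≈ 0.67 days

doubling time = ln(2) / |r| = 0.69315 / 1.0354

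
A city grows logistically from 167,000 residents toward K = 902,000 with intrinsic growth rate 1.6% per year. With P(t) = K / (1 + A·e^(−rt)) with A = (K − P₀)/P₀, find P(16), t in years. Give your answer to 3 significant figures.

≈ 205,000 residents

A = (902000 − 167000)/167000 = 4.4012
P(16) = 902000 / (1 + 4.4012·e^(−0.016·16)) = 902000 / (1 + 4.4012·0.774142)
= 902000 / 4.40715 ≈ 204667.33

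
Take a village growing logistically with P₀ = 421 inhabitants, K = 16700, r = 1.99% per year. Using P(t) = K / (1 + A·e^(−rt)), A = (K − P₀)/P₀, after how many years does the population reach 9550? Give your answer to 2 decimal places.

A = (16700 − 421)/421 = 38.66746
9550 = 16700/(1 + 38.66746·e^(−0.0199t)) → 1 + 38.66746·e^(−0.0199t) = 1.74869
e^(−0.0199t) = 0.019362 → t = ln(51.64675)/0.0199 = 3.94443/0.0199

t ≈ 198.21 years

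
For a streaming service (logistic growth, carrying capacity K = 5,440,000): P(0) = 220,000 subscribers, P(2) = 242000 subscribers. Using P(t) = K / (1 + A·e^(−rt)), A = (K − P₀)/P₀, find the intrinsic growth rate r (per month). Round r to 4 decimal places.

A = (5440000 − 220000)/220000 = 23.72727
242000 = 5440000/(1 + 23.72727·e^(−r·2)) → e^(−2r) = (22.47934 − 1)/23.72727 = 0.905259
r = −ln(0.905259)/2 = 0.09953/2

r ≈ 0.0498 per month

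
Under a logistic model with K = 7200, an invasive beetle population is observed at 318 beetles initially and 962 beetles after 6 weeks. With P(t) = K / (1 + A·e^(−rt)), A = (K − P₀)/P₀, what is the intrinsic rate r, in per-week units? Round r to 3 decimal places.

r ≈ 0.201 per week

A = (7200 − 318)/318 = 21.64151
962 = 7200/(1 + 21.64151·e^(−r·6)) → e^(−6r) = (7.48441 − 1)/21.64151 = 0.299628
r = −ln(0.299628)/6 = 1.20521/6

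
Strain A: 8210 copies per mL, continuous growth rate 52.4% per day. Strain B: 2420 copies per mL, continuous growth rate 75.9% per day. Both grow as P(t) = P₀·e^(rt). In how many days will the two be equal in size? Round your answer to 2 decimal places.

8210·e^(0.524t) = 2420·e^(0.759t)
8210/2420 = e^((0.759 − 0.524)t) → ln(3.39256) = 0.235·t
t = 1.22159 / 0.235

t ≈ 5.20 days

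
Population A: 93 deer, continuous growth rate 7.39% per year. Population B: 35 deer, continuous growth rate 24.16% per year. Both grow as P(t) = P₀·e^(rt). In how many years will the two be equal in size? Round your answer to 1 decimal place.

t ≈ 5.8 years

93·e^(0.0739t) = 35·e^(0.2416t)
93/35 = e^((0.2416 − 0.0739)t) → ln(2.65714) = 0.1677·t
t = 0.97725 / 0.1677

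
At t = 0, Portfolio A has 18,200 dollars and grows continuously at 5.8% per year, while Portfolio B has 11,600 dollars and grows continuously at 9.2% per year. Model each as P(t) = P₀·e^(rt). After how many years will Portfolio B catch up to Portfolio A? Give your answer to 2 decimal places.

18200·e^(0.058t) = 11600·e^(0.092t)
18200/11600 = e^((0.092 − 0.058)t) → ln(1.56897) = 0.034·t
t = 0.45042 / 0.034

t ≈ 13.25 years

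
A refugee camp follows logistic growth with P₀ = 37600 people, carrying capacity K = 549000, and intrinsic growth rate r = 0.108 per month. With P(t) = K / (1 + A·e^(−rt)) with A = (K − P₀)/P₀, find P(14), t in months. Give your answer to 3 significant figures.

≈ 137,000 people

A = (549000 − 37600)/37600 = 13.60106
P(14) = 549000 / (1 + 13.60106·e^(−0.108·14)) = 549000 / (1 + 13.60106·0.220469)
= 549000 / 3.99861 ≈ 137297.8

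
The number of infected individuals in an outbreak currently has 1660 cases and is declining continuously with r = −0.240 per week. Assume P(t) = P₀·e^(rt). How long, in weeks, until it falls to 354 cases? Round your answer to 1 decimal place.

t ≈ 6.4 weeks

354 = 1660 · e^(-0.24·t)
t = ln(354/1660) / -0.24 = ln(0.21325) / -0.24 = -1.54528 / -0.24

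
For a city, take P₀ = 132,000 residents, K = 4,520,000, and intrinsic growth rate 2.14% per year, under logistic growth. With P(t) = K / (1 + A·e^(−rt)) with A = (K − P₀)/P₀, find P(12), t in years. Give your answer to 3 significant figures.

A = (4520000 − 132000)/132000 = 33.24242
P(12) = 4520000 / (1 + 33.24242·e^(−0.0214·12)) = 4520000 / (1 + 33.24242·0.773523)
= 4520000 / 26.71378 ≈ 169201.09

≈ 169,000 residents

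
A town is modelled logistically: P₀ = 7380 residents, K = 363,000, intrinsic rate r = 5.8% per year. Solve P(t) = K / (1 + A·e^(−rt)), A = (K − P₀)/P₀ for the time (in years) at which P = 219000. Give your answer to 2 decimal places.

t ≈ 74.04 years

A = (363000 − 7380)/7380 = 48.18699
219000 = 363000/(1 + 48.18699·e^(−0.058t)) → 1 + 48.18699·e^(−0.058t) = 1.65753
e^(−0.058t) = 0.013645 → t = ln(73.28438)/0.058 = 4.29435/0.058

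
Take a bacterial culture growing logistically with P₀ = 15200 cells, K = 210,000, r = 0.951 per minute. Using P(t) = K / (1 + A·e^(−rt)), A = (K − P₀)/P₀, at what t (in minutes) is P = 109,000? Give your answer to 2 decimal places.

t ≈ 2.76 minutes

A = (210000 − 15200)/15200 = 12.81579
109000 = 210000/(1 + 12.81579·e^(−0.951t)) → 1 + 12.81579·e^(−0.951t) = 1.92661
e^(−0.951t) = 0.072302 → t = ln(13.8309)/0.951 = 2.62691/0.951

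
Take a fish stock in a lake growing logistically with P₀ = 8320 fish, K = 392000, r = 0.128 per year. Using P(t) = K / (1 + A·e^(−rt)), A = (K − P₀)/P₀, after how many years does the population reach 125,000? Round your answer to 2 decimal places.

A = (392000 − 8320)/8320 = 46.11538
125000 = 392000/(1 + 46.11538·e^(−0.128t)) → 1 + 46.11538·e^(−0.128t) = 3.136
e^(−0.128t) = 0.046319 → t = ln(21.5896)/0.128 = 3.07221/0.128

t ≈ 24.00 years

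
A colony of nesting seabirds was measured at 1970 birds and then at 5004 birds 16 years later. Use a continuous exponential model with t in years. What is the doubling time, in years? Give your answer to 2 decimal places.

r = ln(5004/1970) / 16 = ln(2.5401) / 16 ≈ 0.058263 per year
doubling time = ln 2 / |r| = 0.69315 / 0.058263

doubling time ≈ 11.90 years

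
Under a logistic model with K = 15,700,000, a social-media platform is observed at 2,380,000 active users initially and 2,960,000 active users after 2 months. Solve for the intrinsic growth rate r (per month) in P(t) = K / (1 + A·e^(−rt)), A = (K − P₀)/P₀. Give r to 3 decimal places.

A = (15700000 − 2380000)/2380000 = 5.59664
2960000 = 15700000/(1 + 5.59664·e^(−r·2)) → e^(−2r) = (5.30405 − 1)/5.59664 = 0.769043
r = −ln(0.769043)/2 = 0.26261/2

r ≈ 0.131 per month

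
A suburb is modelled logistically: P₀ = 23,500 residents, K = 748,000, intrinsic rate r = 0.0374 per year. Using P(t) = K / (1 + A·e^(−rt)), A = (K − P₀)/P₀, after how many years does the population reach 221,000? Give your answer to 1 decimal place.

t ≈ 68.4 years

A = (748000 − 23500)/23500 = 30.82979
221000 = 748000/(1 + 30.82979·e^(−0.0374t)) → 1 + 30.82979·e^(−0.0374t) = 3.38462
e^(−0.0374t) = 0.077348 → t = ln(12.92862)/0.0374 = 2.55944/0.0374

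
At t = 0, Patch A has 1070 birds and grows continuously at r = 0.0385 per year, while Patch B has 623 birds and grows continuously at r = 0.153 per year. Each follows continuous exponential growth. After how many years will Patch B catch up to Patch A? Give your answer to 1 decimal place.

1070·e^(0.0385t) = 623·e^(0.153t)
1070/623 = e^((0.153 − 0.0385)t) → ln(1.7175) = 0.1145·t
t = 0.54087 / 0.1145

t ≈ 4.7 years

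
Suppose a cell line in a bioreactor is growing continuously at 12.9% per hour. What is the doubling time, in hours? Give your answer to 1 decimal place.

doubling time ≈ 5.4 hours

doubling time = ln(2) / |r| = 0.69315 / 0.129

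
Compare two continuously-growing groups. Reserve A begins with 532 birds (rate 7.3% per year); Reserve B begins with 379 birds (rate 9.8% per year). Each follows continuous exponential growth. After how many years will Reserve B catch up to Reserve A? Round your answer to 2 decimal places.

t ≈ 13.56 years

532·e^(0.073t) = 379·e^(0.098t)
532/379 = e^((0.098 − 0.073)t) → ln(1.40369) = 0.025·t
t = 0.33911 / 0.025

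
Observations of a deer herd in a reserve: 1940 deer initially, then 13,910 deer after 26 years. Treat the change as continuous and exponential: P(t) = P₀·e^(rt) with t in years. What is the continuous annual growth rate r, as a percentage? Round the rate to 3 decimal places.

13910 = 1940 · e^(r·26)
e^(26r) = 13910/1940 = 7.1701
r = ln(7.1701) / 26 = 1.96992 / 26

r ≈ 7.577% per year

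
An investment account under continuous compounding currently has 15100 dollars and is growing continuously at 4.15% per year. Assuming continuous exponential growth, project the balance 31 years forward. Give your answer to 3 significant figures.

P(31) = 15100 · e^(0.0415·31) = 15100 · e^(1.2865)
= 15100 · 3.62009 ≈ 54663.42

≈ 54,700 dollars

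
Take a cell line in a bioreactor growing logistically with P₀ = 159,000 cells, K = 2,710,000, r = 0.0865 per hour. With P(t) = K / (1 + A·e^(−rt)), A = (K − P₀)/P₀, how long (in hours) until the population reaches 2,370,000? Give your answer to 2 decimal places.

t ≈ 54.53 hours

A = (2710000 − 159000)/159000 = 16.04403
2370000 = 2710000/(1 + 16.04403·e^(−0.0865t)) → 1 + 16.04403·e^(−0.0865t) = 1.14346
e^(−0.0865t) = 0.008942 → t = ln(111.83629)/0.0865 = 4.71704/0.0865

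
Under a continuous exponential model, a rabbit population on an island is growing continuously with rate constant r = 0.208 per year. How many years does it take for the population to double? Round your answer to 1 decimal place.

doubling time ≈ 3.3 years

doubling time = ln(2) / |r| = 0.69315 / 0.208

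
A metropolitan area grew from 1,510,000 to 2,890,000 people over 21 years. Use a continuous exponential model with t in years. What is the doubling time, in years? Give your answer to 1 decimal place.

doubling time ≈ 22.4 years

r = ln(2890000/1510000) / 21 = ln(1.91391) / 21 ≈ 0.030912 per year
doubling time = ln 2 / |r| = 0.69315 / 0.030912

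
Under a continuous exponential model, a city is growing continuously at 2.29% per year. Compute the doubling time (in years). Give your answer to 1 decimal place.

doubling time ≈ 30.3 years

doubling time = ln(2) / |r| = 0.69315 / 0.0229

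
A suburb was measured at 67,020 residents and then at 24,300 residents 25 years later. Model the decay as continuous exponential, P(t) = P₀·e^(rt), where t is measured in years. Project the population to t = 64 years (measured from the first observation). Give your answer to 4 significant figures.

r = ln(24300/67020) / 25 ≈ -0.040581 per year
P(64) = 67020 · e^(-0.040581·64) = 67020 · 0.07448 ≈ 4991.98

≈ 4,992 residents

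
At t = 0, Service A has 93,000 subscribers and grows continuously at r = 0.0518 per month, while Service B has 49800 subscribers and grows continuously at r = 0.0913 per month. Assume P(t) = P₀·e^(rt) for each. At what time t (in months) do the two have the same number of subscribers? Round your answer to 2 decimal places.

t ≈ 15.81 months

93000·e^(0.0518t) = 49800·e^(0.0913t)
93000/49800 = e^((0.0913 − 0.0518)t) → ln(1.86747) = 0.0395·t
t = 0.62458 / 0.0395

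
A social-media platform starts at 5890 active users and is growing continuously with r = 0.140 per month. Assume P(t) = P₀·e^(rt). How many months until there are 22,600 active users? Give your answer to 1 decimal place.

t ≈ 9.6 months

22600 = 5890 · e^(0.14·t)
t = ln(22600/5890) / 0.14 = ln(3.83701) / 0.14 = 1.34469 / 0.14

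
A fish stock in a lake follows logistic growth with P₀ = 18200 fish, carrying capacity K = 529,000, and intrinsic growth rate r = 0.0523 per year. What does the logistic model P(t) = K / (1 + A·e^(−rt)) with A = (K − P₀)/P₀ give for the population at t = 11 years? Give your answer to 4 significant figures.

A = (529000 − 18200)/18200 = 28.06593
P(11) = 529000 / (1 + 28.06593·e^(−0.0523·11)) = 529000 / (1 + 28.06593·0.562536)
= 529000 / 16.7881 ≈ 31510.41

≈ 31,510 fish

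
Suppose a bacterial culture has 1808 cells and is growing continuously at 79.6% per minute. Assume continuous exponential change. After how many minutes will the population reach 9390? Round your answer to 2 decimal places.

t ≈ 2.07 minutes

9390 = 1808 · e^(0.796·t)
t = ln(9390/1808) / 0.796 = ln(5.19358) / 0.796 = 1.64742 / 0.796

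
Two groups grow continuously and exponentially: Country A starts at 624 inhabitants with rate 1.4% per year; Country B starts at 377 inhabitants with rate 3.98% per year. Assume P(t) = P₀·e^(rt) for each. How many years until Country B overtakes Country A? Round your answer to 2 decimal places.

t ≈ 19.53 years

624·e^(0.014t) = 377·e^(0.0398t)
624/377 = e^((0.0398 − 0.014)t) → ln(1.65517) = 0.0258·t
t = 0.50391 / 0.0258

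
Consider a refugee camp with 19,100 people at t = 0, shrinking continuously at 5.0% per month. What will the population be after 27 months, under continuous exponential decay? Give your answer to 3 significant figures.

≈ 4,950 people

P(27) = 19100 · e^(-0.05·27) = 19100 · e^(-1.35)
= 19100 · 0.25924 ≈ 4951.49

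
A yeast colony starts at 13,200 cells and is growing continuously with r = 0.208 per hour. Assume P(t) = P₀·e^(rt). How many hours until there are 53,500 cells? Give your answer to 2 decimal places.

t ≈ 6.73 hours

53500 = 13200 · e^(0.208·t)
t = ln(53500/13200) / 0.208 = ln(4.05303) / 0.208 = 1.39946 / 0.208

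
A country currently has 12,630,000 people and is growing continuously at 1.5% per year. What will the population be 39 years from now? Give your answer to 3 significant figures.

≈ 22,700,000 people

P(39) = 12630000 · e^(0.015·39) = 12630000 · e^(0.585)
= 12630000 · 1.79499 ≈ 22670736.15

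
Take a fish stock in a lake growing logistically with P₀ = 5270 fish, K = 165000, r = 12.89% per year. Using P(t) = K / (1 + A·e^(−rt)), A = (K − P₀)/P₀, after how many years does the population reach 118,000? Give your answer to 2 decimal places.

t ≈ 33.61 years

A = (165000 − 5270)/5270 = 30.3093
118000 = 165000/(1 + 30.3093·e^(−0.1289t)) → 1 + 30.3093·e^(−0.1289t) = 1.39831
e^(−0.1289t) = 0.013141 → t = ln(76.09568)/0.1289 = 4.33199/0.1289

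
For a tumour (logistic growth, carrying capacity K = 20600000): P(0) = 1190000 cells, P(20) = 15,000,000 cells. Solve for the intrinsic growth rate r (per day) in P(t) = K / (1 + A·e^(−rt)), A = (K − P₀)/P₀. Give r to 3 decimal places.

A = (20600000 − 1190000)/1190000 = 16.31092
15000000 = 20600000/(1 + 16.31092·e^(−r·20)) → e^(−20r) = (1.37333 − 1)/16.31092 = 0.022889
r = −ln(0.022889)/20 = 3.77712/20

r ≈ 0.189 per day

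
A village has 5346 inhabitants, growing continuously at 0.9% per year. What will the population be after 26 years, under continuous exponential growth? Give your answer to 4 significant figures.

P(26) = 5346 · e^(0.009·26) = 5346 · e^(0.234)
= 5346 · 1.26364 ≈ 6755.44

≈ 6,755 inhabitants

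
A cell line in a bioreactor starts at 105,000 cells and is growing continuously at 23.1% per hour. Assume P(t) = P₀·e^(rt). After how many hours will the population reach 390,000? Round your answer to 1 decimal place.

t ≈ 5.7 hours

390000 = 105000 · e^(0.231·t)
t = ln(390000/105000) / 0.231 = ln(3.71429) / 0.231 = 1.31219 / 0.231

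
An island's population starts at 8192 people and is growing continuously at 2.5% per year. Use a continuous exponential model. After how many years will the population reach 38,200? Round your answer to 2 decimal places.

t ≈ 61.59 years

38200 = 8192 · e^(0.025·t)
t = ln(38200/8192) / 0.025 = ln(4.66309) / 0.025 = 1.53968 / 0.025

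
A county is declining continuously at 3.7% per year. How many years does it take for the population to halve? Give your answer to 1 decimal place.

half-life = ln(2) / |r| = 0.69315 / 0.037

half-life ≈ 18.7 years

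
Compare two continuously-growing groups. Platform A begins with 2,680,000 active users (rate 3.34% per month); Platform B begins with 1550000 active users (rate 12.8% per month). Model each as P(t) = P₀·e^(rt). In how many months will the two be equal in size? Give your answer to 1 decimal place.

2680000·e^(0.0334t) = 1550000·e^(0.128t)
2680000/1550000 = e^((0.128 − 0.0334)t) → ln(1.72903) = 0.0946·t
t = 0.54756 / 0.0946

t ≈ 5.8 months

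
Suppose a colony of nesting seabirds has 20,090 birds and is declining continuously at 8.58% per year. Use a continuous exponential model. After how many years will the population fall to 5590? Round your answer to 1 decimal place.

5590 = 20090 · e^(-0.0858·t)
t = ln(5590/20090) / -0.0858 = ln(0.27825) / -0.0858 = -1.27924 / -0.0858

t ≈ 14.9 years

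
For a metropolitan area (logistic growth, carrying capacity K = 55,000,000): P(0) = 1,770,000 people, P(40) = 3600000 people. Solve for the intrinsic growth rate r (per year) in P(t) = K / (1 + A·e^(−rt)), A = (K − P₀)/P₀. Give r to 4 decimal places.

r ≈ 0.0186 per year

A = (55000000 − 1770000)/1770000 = 30.07345
3600000 = 55000000/(1 + 30.07345·e^(−r·40)) → e^(−40r) = (15.27778 − 1)/30.07345 = 0.474764
r = −ln(0.474764)/40 = 0.74494/40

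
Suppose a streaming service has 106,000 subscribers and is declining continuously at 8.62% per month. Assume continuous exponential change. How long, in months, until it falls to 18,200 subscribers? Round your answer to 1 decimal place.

18200 = 106000 · e^(-0.0862·t)
t = ln(18200/106000) / -0.0862 = ln(0.1717) / -0.0862 = -1.76202 / -0.0862

t ≈ 20.4 months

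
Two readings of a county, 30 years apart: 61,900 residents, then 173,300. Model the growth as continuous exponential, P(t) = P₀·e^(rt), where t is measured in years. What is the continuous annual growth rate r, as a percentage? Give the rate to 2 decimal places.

r ≈ 3.43% per year

173300 = 61900 · e^(r·30)
e^(30r) = 173300/61900 = 2.79968
r = ln(2.79968) / 30 = 1.0295 / 30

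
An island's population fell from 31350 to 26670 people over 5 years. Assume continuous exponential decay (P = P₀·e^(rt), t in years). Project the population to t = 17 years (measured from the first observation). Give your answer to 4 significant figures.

r = ln(26670/31350) / 5 ≈ -0.032335 per year
P(17) = 31350 · e^(-0.032335·17) = 31350 · 0.57713 ≈ 18092.9

≈ 18,090 people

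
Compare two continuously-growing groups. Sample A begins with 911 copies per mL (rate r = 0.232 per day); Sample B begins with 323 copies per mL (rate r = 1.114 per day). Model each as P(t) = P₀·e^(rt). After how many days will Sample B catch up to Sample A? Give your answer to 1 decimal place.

911·e^(0.232t) = 323·e^(1.114t)
911/323 = e^((1.114 − 0.232)t) → ln(2.82043) = 0.882·t
t = 1.03689 / 0.882

t ≈ 1.2 days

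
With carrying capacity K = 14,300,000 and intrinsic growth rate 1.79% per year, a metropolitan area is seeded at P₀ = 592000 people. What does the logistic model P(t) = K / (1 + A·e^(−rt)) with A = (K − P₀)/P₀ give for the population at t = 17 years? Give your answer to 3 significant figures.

A = (14300000 − 592000)/592000 = 23.15541
P(17) = 14300000 / (1 + 23.15541·e^(−0.0179·17)) = 14300000 / (1 + 23.15541·0.73764)
= 14300000 / 18.08034 ≈ 790914.22

≈ 791,000 people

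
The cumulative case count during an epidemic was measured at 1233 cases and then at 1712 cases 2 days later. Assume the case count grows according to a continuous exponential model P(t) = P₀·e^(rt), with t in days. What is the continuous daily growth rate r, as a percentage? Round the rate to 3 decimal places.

r ≈ 16.411% per day

1712 = 1233 · e^(r·2)
e^(2r) = 1712/1233 = 1.38848
r = ln(1.38848) / 2 = 0.32821 / 2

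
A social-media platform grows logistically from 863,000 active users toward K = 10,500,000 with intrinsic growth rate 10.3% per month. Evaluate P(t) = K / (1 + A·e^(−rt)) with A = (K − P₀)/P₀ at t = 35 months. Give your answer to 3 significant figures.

≈ 8,050,000 active users

A = (10500000 − 863000)/863000 = 11.16686
P(35) = 10500000 / (1 + 11.16686·e^(−0.103·35)) = 10500000 / (1 + 11.16686·0.027187)
= 10500000 / 1.3036 ≈ 8054627.96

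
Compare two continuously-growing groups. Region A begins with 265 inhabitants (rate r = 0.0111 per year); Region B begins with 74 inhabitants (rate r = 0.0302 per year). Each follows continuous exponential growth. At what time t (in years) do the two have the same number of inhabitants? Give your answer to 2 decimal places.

t ≈ 66.79 years

265·e^(0.0111t) = 74·e^(0.0302t)
265/74 = e^((0.0302 − 0.0111)t) → ln(3.58108) = 0.0191·t
t = 1.27566 / 0.0191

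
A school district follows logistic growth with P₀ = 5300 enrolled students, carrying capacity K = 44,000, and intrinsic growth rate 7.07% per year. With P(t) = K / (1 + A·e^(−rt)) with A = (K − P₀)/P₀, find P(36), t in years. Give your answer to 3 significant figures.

A = (44000 − 5300)/5300 = 7.30189
P(36) = 44000 / (1 + 7.30189·e^(−0.0707·36)) = 44000 / (1 + 7.30189·0.078457)
= 44000 / 1.57289 ≈ 27974.04

≈ 28,000 enrolled students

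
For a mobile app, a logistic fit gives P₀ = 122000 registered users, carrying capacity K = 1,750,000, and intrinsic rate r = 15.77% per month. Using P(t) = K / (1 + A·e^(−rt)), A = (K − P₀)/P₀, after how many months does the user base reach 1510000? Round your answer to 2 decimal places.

t ≈ 28.09 months

A = (1750000 − 122000)/122000 = 13.34426
1510000 = 1750000/(1 + 13.34426·e^(−0.1577t)) → 1 + 13.34426·e^(−0.1577t) = 1.15894
e^(−0.1577t) = 0.011911 → t = ln(83.95765)/0.1577 = 4.43031/0.1577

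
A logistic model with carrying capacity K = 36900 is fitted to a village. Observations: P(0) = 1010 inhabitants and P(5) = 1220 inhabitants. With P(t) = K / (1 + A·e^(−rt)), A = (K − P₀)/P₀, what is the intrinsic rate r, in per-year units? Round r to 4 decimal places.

r ≈ 0.0390 per year

A = (36900 − 1010)/1010 = 35.53465
1220 = 36900/(1 + 35.53465·e^(−r·5)) → e^(−5r) = (30.2459 − 1)/35.53465 = 0.823025
r = −ln(0.823025)/5 = 0.19477/5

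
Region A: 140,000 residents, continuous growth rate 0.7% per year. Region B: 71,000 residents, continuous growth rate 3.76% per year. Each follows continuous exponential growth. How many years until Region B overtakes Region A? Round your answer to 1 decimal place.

140000·e^(0.007t) = 71000·e^(0.0376t)
140000/71000 = e^((0.0376 − 0.007)t) → ln(1.97183) = 0.0306·t
t = 0.67896 / 0.0306

t ≈ 22.2 years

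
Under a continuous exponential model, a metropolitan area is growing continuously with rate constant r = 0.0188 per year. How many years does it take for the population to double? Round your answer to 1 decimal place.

doubling time ≈ 36.9 years

doubling time = ln(2) / |r| = 0.69315 / 0.0188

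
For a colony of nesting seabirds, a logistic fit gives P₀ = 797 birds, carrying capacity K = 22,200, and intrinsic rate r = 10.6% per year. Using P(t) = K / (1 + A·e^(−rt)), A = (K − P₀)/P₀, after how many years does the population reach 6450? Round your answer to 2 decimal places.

t ≈ 22.62 years

A = (22200 − 797)/797 = 26.85445
6450 = 22200/(1 + 26.85445·e^(−0.106t)) → 1 + 26.85445·e^(−0.106t) = 3.44186
e^(−0.106t) = 0.090929 → t = ln(10.99754)/0.106 = 2.39767/0.106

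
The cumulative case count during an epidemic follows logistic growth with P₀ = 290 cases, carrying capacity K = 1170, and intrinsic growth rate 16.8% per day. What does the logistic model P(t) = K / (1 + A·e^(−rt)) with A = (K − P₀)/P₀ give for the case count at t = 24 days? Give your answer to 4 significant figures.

A = (1170 − 290)/290 = 3.03448
P(24) = 1170 / (1 + 3.03448·e^(−0.168·24)) = 1170 / (1 + 3.03448·0.017739)
= 1170 / 1.05383 ≈ 1110.24

≈ 1,110 cases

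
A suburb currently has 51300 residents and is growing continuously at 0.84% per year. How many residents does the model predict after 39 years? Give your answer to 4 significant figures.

≈ 71,190 residents

P(39) = 51300 · e^(0.0084·39) = 51300 · e^(0.3276)
= 51300 · 1.38763 ≈ 71185.61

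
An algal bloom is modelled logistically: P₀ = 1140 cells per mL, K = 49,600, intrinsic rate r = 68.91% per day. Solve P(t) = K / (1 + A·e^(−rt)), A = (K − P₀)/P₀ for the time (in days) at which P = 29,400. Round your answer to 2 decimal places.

A = (49600 − 1140)/1140 = 42.50877
29400 = 49600/(1 + 42.50877·e^(−0.6891t)) → 1 + 42.50877·e^(−0.6891t) = 1.68707
e^(−0.6891t) = 0.016163 → t = ln(61.8692)/0.6891 = 4.12502/0.6891

t ≈ 5.99 days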